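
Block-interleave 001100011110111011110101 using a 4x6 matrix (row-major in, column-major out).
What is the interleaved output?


Matrix:
  001100
  011110
  111011
  110101
Read columns: 001101111110110101100011

001101111110110101100011


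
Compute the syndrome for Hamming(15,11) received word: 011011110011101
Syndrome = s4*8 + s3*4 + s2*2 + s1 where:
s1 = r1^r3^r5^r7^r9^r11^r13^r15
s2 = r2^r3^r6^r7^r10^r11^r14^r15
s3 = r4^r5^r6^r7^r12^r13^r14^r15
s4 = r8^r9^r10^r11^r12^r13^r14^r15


s1=0, s2=0, s3=0, s4=1

Syndrome = 8 (error at position 8)


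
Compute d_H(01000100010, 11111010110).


XOR: 10111110100
Count of 1s: 7

7


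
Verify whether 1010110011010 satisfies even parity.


Number of 1s: 7

No, parity error (7 ones)


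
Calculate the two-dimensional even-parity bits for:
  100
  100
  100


Row parities: 111
Column parities: 100

Row P: 111, Col P: 100, Corner: 1


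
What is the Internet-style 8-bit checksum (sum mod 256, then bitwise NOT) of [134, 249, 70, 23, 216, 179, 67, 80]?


Sum = 1018 mod 256 = 250
Complement = 5

5


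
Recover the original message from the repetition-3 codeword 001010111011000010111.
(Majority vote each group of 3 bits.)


Groups: 001, 010, 111, 011, 000, 010, 111
Majority votes: 0011001

0011001


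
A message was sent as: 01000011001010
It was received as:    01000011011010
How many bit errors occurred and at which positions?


XOR: 00000000010000

1 error(s) at position(s): 9


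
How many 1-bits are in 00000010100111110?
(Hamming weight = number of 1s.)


Counting 1s in 00000010100111110

7


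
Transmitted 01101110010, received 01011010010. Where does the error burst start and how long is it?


XOR: 00110100000

Burst at position 2, length 4


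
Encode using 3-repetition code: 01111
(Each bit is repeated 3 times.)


Each bit -> 3 copies

000111111111111


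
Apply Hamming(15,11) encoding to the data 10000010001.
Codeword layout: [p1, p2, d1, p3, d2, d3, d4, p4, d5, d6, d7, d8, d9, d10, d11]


Parity bits: p1=1, p2=1, p3=1, p4=0

111100000010001


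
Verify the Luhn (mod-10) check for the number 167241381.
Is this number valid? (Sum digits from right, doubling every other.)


Luhn sum = 32
32 mod 10 = 2

Invalid (Luhn sum mod 10 = 2)


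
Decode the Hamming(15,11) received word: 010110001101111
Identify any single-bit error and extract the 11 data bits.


Syndrome = 0: no error detected

Data: 01001101111 (no errors)


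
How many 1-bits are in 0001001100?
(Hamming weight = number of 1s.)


Counting 1s in 0001001100

3


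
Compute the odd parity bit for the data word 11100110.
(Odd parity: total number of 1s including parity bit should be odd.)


Number of 1s in data: 5
Parity bit: 0

0


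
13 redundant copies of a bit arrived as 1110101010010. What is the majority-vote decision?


Ones: 7 out of 13
Threshold: 7

1 (7/13 voted 1)


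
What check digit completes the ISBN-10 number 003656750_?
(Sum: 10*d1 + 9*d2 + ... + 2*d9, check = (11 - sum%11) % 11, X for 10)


Weighted sum: 169
169 mod 11 = 4

Check digit: 7


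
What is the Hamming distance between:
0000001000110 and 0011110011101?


XOR: 0011111011011
Count of 1s: 9

9


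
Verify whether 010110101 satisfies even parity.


Number of 1s: 5

No, parity error (5 ones)


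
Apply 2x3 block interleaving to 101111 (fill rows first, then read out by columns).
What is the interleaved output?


Matrix:
  101
  111
Read columns: 110111

110111


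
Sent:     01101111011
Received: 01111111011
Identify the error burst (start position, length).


XOR: 00010000000

Burst at position 3, length 1


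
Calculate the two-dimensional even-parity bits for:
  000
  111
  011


Row parities: 010
Column parities: 100

Row P: 010, Col P: 100, Corner: 1


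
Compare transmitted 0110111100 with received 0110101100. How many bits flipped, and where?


XOR: 0000010000

1 error(s) at position(s): 5


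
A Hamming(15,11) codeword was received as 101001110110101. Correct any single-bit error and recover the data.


Syndrome = 8: error at position 8

Data: 10110110101 (corrected bit 8)


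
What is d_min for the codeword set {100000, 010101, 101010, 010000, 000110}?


Comparing all pairs, minimum distance: 2
Can detect 1 errors, correct 0 errors

2


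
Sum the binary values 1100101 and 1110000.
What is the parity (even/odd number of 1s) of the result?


1100101 = 101
1110000 = 112
Sum = 213 = 11010101
1s count = 5

odd parity (5 ones in 11010101)


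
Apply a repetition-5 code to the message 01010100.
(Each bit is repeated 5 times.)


Each bit -> 5 copies

0000011111000001111100000111110000000000


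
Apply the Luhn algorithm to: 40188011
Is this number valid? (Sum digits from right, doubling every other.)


Luhn sum = 28
28 mod 10 = 8

Invalid (Luhn sum mod 10 = 8)


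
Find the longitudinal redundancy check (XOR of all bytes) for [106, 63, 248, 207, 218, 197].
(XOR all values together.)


XOR chain: 106 ^ 63 ^ 248 ^ 207 ^ 218 ^ 197 = 125

125


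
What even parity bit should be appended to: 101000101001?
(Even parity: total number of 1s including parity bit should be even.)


Number of 1s in data: 5
Parity bit: 1

1


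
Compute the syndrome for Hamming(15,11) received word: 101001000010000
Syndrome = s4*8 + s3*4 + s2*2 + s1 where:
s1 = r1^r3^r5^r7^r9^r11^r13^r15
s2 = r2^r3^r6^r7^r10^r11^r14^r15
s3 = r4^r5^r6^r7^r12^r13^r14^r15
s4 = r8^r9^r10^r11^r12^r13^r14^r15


s1=1, s2=1, s3=1, s4=1

Syndrome = 15 (error at position 15)


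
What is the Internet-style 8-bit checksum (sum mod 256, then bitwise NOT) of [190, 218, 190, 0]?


Sum = 598 mod 256 = 86
Complement = 169

169


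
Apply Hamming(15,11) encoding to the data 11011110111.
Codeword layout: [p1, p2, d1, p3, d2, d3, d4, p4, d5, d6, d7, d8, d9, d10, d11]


Parity bits: p1=1, p2=0, p3=1, p4=0

101110101110111


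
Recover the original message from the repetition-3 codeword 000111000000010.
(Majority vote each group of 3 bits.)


Groups: 000, 111, 000, 000, 010
Majority votes: 01000

01000


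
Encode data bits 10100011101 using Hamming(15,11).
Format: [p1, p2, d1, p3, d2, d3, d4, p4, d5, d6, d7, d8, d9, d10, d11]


Parity bits: p1=0, p2=0, p3=0, p4=0

001001000011101


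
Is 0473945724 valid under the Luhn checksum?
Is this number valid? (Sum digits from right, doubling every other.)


Luhn sum = 41
41 mod 10 = 1

Invalid (Luhn sum mod 10 = 1)


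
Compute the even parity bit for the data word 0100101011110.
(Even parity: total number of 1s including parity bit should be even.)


Number of 1s in data: 7
Parity bit: 1

1


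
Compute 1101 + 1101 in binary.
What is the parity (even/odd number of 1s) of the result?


1101 = 13
1101 = 13
Sum = 26 = 11010
1s count = 3

odd parity (3 ones in 11010)


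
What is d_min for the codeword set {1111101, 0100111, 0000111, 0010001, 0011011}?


Comparing all pairs, minimum distance: 1
Can detect 0 errors, correct 0 errors

1


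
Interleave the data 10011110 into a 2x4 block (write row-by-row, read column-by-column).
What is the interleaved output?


Matrix:
  1001
  1110
Read columns: 11010110

11010110


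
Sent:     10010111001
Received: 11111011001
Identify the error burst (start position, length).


XOR: 01101100000

Burst at position 1, length 5


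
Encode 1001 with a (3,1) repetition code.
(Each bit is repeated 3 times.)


Each bit -> 3 copies

111000000111


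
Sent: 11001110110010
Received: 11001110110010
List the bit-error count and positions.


XOR: 00000000000000

0 errors (received matches sent)


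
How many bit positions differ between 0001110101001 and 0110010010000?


XOR: 0111100111001
Count of 1s: 8

8


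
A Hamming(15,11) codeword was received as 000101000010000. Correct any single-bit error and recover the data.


Syndrome = 9: error at position 9

Data: 00101010000 (corrected bit 9)


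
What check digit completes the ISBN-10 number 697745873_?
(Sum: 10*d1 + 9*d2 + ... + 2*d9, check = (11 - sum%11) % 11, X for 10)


Weighted sum: 354
354 mod 11 = 2

Check digit: 9


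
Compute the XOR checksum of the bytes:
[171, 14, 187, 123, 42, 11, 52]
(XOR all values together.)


XOR chain: 171 ^ 14 ^ 187 ^ 123 ^ 42 ^ 11 ^ 52 = 112

112


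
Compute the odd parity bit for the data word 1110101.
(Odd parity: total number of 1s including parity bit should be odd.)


Number of 1s in data: 5
Parity bit: 0

0


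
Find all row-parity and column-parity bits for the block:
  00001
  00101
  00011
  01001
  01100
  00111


Row parities: 100001
Column parities: 00101

Row P: 100001, Col P: 00101, Corner: 0


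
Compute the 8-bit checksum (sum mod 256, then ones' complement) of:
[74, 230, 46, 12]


Sum = 362 mod 256 = 106
Complement = 149

149


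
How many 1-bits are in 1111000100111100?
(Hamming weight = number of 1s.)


Counting 1s in 1111000100111100

9


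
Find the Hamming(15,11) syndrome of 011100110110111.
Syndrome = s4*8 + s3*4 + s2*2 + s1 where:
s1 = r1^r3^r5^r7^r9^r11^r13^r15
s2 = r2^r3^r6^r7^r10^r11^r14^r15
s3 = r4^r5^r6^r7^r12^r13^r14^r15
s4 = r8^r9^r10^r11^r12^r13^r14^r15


s1=1, s2=1, s3=1, s4=0

Syndrome = 7 (error at position 7)


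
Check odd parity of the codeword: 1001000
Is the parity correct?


Number of 1s: 2

No, parity error (2 ones)


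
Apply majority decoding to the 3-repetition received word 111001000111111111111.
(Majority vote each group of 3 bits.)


Groups: 111, 001, 000, 111, 111, 111, 111
Majority votes: 1001111

1001111


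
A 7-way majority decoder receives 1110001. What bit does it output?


Ones: 4 out of 7
Threshold: 4

1 (4/7 voted 1)


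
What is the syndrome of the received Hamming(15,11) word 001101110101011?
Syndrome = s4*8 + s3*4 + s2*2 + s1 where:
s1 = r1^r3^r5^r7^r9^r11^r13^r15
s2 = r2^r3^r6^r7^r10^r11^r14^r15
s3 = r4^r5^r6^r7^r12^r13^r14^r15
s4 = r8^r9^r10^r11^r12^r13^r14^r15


s1=1, s2=0, s3=0, s4=1

Syndrome = 9 (error at position 9)


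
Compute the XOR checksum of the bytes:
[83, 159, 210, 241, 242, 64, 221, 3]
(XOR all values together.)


XOR chain: 83 ^ 159 ^ 210 ^ 241 ^ 242 ^ 64 ^ 221 ^ 3 = 131

131


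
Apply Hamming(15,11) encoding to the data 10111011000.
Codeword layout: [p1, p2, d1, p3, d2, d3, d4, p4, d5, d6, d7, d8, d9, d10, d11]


Parity bits: p1=0, p2=0, p3=1, p4=1

001101111011000


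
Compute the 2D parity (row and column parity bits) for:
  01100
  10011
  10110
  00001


Row parities: 0111
Column parities: 01000

Row P: 0111, Col P: 01000, Corner: 1


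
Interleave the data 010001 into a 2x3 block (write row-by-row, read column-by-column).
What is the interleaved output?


Matrix:
  010
  001
Read columns: 001001

001001


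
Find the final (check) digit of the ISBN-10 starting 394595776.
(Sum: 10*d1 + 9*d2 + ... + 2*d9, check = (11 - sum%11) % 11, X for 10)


Weighted sum: 318
318 mod 11 = 10

Check digit: 1


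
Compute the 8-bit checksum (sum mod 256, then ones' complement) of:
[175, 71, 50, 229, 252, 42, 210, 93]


Sum = 1122 mod 256 = 98
Complement = 157

157


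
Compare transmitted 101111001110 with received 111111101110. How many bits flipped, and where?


XOR: 010000100000

2 error(s) at position(s): 1, 6


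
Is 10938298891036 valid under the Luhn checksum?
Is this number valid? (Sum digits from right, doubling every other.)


Luhn sum = 70
70 mod 10 = 0

Valid (Luhn sum mod 10 = 0)


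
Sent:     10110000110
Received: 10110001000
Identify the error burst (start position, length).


XOR: 00000001110

Burst at position 7, length 3


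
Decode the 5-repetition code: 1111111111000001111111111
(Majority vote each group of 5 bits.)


Groups: 11111, 11111, 00000, 11111, 11111
Majority votes: 11011

11011


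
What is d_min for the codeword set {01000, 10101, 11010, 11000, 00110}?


Comparing all pairs, minimum distance: 1
Can detect 0 errors, correct 0 errors

1


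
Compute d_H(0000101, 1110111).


XOR: 1110010
Count of 1s: 4

4


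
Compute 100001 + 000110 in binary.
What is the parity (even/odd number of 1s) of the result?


100001 = 33
000110 = 6
Sum = 39 = 100111
1s count = 4

even parity (4 ones in 100111)


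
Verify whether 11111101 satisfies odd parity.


Number of 1s: 7

Yes, parity is correct (7 ones)


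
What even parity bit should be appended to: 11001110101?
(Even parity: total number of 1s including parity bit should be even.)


Number of 1s in data: 7
Parity bit: 1

1


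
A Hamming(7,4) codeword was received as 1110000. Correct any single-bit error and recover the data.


Syndrome = 0: no error detected

Data: 1000 (no errors)


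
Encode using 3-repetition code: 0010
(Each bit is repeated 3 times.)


Each bit -> 3 copies

000000111000


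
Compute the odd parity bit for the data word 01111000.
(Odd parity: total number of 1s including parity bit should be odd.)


Number of 1s in data: 4
Parity bit: 1

1


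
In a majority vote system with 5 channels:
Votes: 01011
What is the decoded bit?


Ones: 3 out of 5
Threshold: 3

1 (3/5 voted 1)


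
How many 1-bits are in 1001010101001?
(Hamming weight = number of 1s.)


Counting 1s in 1001010101001

6


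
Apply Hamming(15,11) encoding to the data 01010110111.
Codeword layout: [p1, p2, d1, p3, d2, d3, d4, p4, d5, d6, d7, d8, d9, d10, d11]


Parity bits: p1=1, p2=1, p3=1, p4=1

110110110110111


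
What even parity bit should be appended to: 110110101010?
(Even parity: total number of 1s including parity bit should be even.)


Number of 1s in data: 7
Parity bit: 1

1


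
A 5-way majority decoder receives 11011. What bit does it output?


Ones: 4 out of 5
Threshold: 3

1 (4/5 voted 1)


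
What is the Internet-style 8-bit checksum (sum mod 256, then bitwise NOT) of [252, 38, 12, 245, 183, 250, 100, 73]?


Sum = 1153 mod 256 = 129
Complement = 126

126


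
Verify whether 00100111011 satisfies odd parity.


Number of 1s: 6

No, parity error (6 ones)


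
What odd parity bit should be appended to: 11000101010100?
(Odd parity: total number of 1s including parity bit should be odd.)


Number of 1s in data: 6
Parity bit: 1

1


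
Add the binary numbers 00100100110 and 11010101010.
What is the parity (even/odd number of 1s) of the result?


00100100110 = 294
11010101010 = 1706
Sum = 2000 = 11111010000
1s count = 6

even parity (6 ones in 11111010000)


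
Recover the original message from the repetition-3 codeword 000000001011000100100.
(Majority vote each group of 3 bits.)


Groups: 000, 000, 001, 011, 000, 100, 100
Majority votes: 0001000

0001000


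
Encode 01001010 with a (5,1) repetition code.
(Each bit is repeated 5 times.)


Each bit -> 5 copies

0000011111000000000011111000001111100000


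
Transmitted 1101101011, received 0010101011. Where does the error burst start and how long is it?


XOR: 1111000000

Burst at position 0, length 4


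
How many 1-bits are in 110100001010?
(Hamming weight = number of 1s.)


Counting 1s in 110100001010

5


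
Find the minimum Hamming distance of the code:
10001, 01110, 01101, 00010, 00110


Comparing all pairs, minimum distance: 1
Can detect 0 errors, correct 0 errors

1


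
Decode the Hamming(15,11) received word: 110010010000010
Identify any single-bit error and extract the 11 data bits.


Syndrome = 0: no error detected

Data: 01000000010 (no errors)


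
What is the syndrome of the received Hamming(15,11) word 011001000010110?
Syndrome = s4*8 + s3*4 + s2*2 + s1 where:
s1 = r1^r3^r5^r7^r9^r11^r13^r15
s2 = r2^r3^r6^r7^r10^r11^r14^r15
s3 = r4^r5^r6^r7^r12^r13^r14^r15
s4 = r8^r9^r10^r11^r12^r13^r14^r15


s1=1, s2=1, s3=1, s4=1

Syndrome = 15 (error at position 15)


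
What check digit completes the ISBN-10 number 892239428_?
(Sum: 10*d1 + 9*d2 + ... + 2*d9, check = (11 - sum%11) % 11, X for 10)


Weighted sum: 292
292 mod 11 = 6

Check digit: 5


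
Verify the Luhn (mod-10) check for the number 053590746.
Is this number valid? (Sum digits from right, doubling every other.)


Luhn sum = 35
35 mod 10 = 5

Invalid (Luhn sum mod 10 = 5)


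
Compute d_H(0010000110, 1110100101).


XOR: 1100100011
Count of 1s: 5

5


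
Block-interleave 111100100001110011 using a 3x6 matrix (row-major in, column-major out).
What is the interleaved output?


Matrix:
  111100
  100001
  110011
Read columns: 111101100100001011

111101100100001011


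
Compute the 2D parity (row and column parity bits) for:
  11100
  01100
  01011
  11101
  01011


Row parities: 10101
Column parities: 01101

Row P: 10101, Col P: 01101, Corner: 1


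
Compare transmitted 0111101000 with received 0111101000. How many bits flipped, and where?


XOR: 0000000000

0 errors (received matches sent)


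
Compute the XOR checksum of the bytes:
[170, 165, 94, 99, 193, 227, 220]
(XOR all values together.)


XOR chain: 170 ^ 165 ^ 94 ^ 99 ^ 193 ^ 227 ^ 220 = 204

204


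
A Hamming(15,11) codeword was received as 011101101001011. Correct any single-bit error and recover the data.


Syndrome = 0: no error detected

Data: 10111001011 (no errors)


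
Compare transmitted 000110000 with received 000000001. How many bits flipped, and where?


XOR: 000110001

3 error(s) at position(s): 3, 4, 8


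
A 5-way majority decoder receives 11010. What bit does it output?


Ones: 3 out of 5
Threshold: 3

1 (3/5 voted 1)


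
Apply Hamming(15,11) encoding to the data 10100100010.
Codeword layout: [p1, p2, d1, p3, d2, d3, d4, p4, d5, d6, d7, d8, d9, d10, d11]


Parity bits: p1=1, p2=0, p3=0, p4=0

101001000100010


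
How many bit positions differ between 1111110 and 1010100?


XOR: 0101010
Count of 1s: 3

3


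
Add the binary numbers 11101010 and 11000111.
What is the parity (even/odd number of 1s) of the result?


11101010 = 234
11000111 = 199
Sum = 433 = 110110001
1s count = 5

odd parity (5 ones in 110110001)


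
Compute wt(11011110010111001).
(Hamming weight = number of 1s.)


Counting 1s in 11011110010111001

11


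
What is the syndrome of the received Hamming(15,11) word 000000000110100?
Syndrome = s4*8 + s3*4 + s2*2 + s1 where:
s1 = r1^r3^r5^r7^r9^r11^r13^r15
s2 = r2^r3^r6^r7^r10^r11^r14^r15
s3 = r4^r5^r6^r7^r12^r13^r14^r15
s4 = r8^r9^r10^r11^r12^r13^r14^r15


s1=0, s2=0, s3=1, s4=1

Syndrome = 12 (error at position 12)


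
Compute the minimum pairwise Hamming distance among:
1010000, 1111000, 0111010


Comparing all pairs, minimum distance: 2
Can detect 1 errors, correct 0 errors

2


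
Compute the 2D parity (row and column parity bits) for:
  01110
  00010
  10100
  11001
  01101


Row parities: 11011
Column parities: 01100

Row P: 11011, Col P: 01100, Corner: 0


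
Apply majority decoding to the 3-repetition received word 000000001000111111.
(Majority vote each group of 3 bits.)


Groups: 000, 000, 001, 000, 111, 111
Majority votes: 000011

000011


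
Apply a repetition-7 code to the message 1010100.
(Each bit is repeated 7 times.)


Each bit -> 7 copies

1111111000000011111110000000111111100000000000000


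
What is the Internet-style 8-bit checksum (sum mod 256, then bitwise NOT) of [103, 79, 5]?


Sum = 187 mod 256 = 187
Complement = 68

68


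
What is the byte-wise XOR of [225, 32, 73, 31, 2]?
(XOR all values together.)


XOR chain: 225 ^ 32 ^ 73 ^ 31 ^ 2 = 149

149


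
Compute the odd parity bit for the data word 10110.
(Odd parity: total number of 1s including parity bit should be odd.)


Number of 1s in data: 3
Parity bit: 0

0


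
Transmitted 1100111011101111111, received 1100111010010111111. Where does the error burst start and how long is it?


XOR: 0000000001111000000

Burst at position 9, length 4


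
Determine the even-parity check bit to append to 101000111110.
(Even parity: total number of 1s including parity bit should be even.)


Number of 1s in data: 7
Parity bit: 1

1


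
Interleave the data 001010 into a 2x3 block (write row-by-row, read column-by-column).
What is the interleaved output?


Matrix:
  001
  010
Read columns: 000110

000110


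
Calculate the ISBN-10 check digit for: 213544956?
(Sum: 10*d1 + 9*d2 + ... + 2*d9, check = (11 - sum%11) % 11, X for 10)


Weighted sum: 195
195 mod 11 = 8

Check digit: 3


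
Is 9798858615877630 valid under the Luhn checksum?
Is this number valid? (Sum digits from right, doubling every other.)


Luhn sum = 96
96 mod 10 = 6

Invalid (Luhn sum mod 10 = 6)


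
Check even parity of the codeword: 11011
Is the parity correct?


Number of 1s: 4

Yes, parity is correct (4 ones)


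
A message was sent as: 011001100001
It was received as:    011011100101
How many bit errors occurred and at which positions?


XOR: 000010000100

2 error(s) at position(s): 4, 9


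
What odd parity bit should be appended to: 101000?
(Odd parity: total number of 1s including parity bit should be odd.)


Number of 1s in data: 2
Parity bit: 1

1


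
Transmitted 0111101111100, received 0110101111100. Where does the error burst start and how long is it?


XOR: 0001000000000

Burst at position 3, length 1


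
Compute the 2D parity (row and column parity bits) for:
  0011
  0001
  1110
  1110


Row parities: 0111
Column parities: 0010

Row P: 0111, Col P: 0010, Corner: 1


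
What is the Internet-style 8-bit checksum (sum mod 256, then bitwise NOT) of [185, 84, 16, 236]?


Sum = 521 mod 256 = 9
Complement = 246

246


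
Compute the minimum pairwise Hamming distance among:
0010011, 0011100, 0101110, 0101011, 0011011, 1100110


Comparing all pairs, minimum distance: 1
Can detect 0 errors, correct 0 errors

1


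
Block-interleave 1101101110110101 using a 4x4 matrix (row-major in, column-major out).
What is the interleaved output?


Matrix:
  1101
  1011
  1011
  0101
Read columns: 1110100101101111

1110100101101111


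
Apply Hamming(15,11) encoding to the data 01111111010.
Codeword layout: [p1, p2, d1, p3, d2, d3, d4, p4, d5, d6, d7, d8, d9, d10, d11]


Parity bits: p1=0, p2=1, p3=1, p4=1

010111111111010


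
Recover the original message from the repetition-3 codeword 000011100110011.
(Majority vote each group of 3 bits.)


Groups: 000, 011, 100, 110, 011
Majority votes: 01011

01011


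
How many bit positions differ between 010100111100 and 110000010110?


XOR: 100100101010
Count of 1s: 5

5


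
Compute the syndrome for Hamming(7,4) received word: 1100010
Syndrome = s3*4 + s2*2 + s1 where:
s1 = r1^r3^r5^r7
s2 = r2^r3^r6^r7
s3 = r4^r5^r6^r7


s1=1, s2=0, s3=1

Syndrome = 5 (error at position 5)


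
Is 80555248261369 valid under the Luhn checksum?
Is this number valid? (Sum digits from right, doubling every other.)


Luhn sum = 59
59 mod 10 = 9

Invalid (Luhn sum mod 10 = 9)


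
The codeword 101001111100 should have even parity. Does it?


Number of 1s: 7

No, parity error (7 ones)


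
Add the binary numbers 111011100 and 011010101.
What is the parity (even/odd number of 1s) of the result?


111011100 = 476
011010101 = 213
Sum = 689 = 1010110001
1s count = 5

odd parity (5 ones in 1010110001)


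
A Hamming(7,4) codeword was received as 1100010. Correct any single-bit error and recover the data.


Syndrome = 5: error at position 5

Data: 0110 (corrected bit 5)


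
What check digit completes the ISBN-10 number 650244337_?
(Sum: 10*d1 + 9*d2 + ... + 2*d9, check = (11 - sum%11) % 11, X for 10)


Weighted sum: 198
198 mod 11 = 0

Check digit: 0


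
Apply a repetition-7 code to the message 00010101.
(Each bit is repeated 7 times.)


Each bit -> 7 copies

00000000000000000000011111110000000111111100000001111111


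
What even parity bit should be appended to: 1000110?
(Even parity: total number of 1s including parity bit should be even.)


Number of 1s in data: 3
Parity bit: 1

1


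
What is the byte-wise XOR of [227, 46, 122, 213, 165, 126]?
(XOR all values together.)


XOR chain: 227 ^ 46 ^ 122 ^ 213 ^ 165 ^ 126 = 185

185


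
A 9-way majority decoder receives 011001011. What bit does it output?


Ones: 5 out of 9
Threshold: 5

1 (5/9 voted 1)


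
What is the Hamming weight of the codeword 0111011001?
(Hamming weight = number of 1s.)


Counting 1s in 0111011001

6


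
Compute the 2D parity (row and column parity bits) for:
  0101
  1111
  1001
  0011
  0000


Row parities: 00000
Column parities: 0000

Row P: 00000, Col P: 0000, Corner: 0


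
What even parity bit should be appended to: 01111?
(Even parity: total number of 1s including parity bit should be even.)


Number of 1s in data: 4
Parity bit: 0

0


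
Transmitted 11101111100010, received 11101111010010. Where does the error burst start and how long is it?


XOR: 00000000110000

Burst at position 8, length 2


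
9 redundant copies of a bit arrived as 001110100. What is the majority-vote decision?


Ones: 4 out of 9
Threshold: 5

0 (4/9 voted 1)


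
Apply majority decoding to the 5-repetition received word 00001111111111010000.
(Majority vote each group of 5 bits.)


Groups: 00001, 11111, 11110, 10000
Majority votes: 0110

0110


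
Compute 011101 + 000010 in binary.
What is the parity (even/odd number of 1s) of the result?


011101 = 29
000010 = 2
Sum = 31 = 11111
1s count = 5

odd parity (5 ones in 11111)


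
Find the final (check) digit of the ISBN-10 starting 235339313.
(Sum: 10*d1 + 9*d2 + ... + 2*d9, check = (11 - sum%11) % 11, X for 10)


Weighted sum: 192
192 mod 11 = 5

Check digit: 6


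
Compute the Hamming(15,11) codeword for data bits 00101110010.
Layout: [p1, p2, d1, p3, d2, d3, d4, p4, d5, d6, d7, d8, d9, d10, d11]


Parity bits: p1=0, p2=0, p3=0, p4=0

000001001110010


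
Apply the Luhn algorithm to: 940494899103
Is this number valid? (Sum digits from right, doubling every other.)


Luhn sum = 59
59 mod 10 = 9

Invalid (Luhn sum mod 10 = 9)


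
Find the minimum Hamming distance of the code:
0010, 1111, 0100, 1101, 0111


Comparing all pairs, minimum distance: 1
Can detect 0 errors, correct 0 errors

1


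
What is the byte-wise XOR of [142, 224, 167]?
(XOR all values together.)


XOR chain: 142 ^ 224 ^ 167 = 201

201


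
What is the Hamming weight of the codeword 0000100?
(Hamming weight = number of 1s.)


Counting 1s in 0000100

1


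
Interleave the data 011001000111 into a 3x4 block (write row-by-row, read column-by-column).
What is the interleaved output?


Matrix:
  0110
  0100
  0111
Read columns: 000111101001

000111101001


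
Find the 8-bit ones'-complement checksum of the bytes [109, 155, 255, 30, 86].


Sum = 635 mod 256 = 123
Complement = 132

132


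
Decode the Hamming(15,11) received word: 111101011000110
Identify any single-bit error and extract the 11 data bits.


Syndrome = 0: no error detected

Data: 10101000110 (no errors)


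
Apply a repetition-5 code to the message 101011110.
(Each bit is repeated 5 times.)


Each bit -> 5 copies

111110000011111000001111111111111111111100000


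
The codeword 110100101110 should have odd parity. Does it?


Number of 1s: 7

Yes, parity is correct (7 ones)


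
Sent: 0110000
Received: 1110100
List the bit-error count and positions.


XOR: 1000100

2 error(s) at position(s): 0, 4


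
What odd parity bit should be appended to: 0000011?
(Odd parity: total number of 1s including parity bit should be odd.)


Number of 1s in data: 2
Parity bit: 1

1


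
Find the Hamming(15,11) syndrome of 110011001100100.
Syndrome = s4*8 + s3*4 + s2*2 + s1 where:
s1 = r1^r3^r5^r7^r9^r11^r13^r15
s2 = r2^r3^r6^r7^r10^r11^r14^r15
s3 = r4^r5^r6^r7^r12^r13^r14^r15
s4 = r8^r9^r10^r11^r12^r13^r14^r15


s1=0, s2=1, s3=1, s4=1

Syndrome = 14 (error at position 14)


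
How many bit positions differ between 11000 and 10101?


XOR: 01101
Count of 1s: 3

3


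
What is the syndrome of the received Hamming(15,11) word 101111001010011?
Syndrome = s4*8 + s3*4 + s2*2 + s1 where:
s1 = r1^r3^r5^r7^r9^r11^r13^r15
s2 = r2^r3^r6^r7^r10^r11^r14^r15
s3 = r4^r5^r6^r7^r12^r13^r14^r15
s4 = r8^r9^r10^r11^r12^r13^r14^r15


s1=0, s2=1, s3=1, s4=0

Syndrome = 6 (error at position 6)


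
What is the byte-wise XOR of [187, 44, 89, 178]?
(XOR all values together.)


XOR chain: 187 ^ 44 ^ 89 ^ 178 = 124

124


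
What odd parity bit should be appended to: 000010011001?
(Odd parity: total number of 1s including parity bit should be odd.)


Number of 1s in data: 4
Parity bit: 1

1


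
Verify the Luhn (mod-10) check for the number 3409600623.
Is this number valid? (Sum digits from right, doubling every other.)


Luhn sum = 35
35 mod 10 = 5

Invalid (Luhn sum mod 10 = 5)


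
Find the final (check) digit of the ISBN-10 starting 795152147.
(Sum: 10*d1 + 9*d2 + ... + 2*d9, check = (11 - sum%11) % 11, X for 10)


Weighted sum: 268
268 mod 11 = 4

Check digit: 7


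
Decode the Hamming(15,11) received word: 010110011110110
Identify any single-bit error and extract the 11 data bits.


Syndrome = 0: no error detected

Data: 01001110110 (no errors)


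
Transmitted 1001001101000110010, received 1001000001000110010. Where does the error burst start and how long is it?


XOR: 0000001100000000000

Burst at position 6, length 2


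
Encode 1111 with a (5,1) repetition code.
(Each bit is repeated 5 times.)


Each bit -> 5 copies

11111111111111111111


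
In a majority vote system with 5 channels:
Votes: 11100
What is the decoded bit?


Ones: 3 out of 5
Threshold: 3

1 (3/5 voted 1)


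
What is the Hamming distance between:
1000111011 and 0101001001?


XOR: 1101110010
Count of 1s: 6

6


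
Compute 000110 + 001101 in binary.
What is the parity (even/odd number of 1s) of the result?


000110 = 6
001101 = 13
Sum = 19 = 10011
1s count = 3

odd parity (3 ones in 10011)


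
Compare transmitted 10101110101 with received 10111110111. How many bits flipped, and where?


XOR: 00010000010

2 error(s) at position(s): 3, 9


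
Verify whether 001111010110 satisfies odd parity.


Number of 1s: 7

Yes, parity is correct (7 ones)


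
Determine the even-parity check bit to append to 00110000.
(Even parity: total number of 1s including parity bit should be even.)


Number of 1s in data: 2
Parity bit: 0

0


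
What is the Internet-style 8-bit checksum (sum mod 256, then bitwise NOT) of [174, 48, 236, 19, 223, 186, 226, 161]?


Sum = 1273 mod 256 = 249
Complement = 6

6


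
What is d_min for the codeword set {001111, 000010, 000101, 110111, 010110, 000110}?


Comparing all pairs, minimum distance: 1
Can detect 0 errors, correct 0 errors

1


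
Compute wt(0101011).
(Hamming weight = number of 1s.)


Counting 1s in 0101011

4


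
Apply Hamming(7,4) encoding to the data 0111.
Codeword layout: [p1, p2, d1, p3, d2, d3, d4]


Parity bits: p1=0, p2=0, p3=1

0001111


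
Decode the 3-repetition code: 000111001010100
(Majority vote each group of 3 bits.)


Groups: 000, 111, 001, 010, 100
Majority votes: 01000

01000


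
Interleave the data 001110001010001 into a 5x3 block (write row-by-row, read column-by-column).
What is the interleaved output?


Matrix:
  001
  110
  001
  010
  001
Read columns: 010000101010101

010000101010101


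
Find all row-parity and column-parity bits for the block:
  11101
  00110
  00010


Row parities: 001
Column parities: 11001

Row P: 001, Col P: 11001, Corner: 1


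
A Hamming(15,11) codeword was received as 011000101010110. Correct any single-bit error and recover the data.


Syndrome = 7: error at position 7

Data: 10001010110 (corrected bit 7)


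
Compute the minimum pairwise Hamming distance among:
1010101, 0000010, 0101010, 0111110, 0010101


Comparing all pairs, minimum distance: 1
Can detect 0 errors, correct 0 errors

1


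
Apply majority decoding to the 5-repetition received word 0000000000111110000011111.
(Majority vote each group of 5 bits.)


Groups: 00000, 00000, 11111, 00000, 11111
Majority votes: 00101

00101


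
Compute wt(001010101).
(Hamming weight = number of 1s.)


Counting 1s in 001010101

4


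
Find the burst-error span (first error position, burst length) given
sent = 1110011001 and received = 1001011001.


XOR: 0111000000

Burst at position 1, length 3


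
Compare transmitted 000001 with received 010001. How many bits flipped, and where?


XOR: 010000

1 error(s) at position(s): 1


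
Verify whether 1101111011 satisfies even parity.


Number of 1s: 8

Yes, parity is correct (8 ones)


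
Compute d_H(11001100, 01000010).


XOR: 10001110
Count of 1s: 4

4


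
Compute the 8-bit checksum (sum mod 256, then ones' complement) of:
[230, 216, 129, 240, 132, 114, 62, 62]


Sum = 1185 mod 256 = 161
Complement = 94

94


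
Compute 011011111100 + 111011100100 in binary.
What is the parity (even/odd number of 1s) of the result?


011011111100 = 1788
111011100100 = 3812
Sum = 5600 = 1010111100000
1s count = 6

even parity (6 ones in 1010111100000)


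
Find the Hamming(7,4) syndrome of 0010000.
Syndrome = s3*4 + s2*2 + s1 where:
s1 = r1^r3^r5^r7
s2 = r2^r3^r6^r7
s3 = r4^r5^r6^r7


s1=1, s2=1, s3=0

Syndrome = 3 (error at position 3)


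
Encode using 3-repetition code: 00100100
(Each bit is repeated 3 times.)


Each bit -> 3 copies

000000111000000111000000


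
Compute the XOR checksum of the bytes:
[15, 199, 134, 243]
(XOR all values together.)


XOR chain: 15 ^ 199 ^ 134 ^ 243 = 189

189


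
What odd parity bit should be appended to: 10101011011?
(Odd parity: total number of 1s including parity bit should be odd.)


Number of 1s in data: 7
Parity bit: 0

0


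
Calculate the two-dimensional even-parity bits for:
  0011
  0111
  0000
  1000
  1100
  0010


Row parities: 010101
Column parities: 0010

Row P: 010101, Col P: 0010, Corner: 1


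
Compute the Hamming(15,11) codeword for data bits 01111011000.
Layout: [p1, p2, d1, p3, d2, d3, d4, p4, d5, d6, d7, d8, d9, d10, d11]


Parity bits: p1=0, p2=1, p3=0, p4=1

010011111011000


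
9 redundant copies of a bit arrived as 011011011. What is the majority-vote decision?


Ones: 6 out of 9
Threshold: 5

1 (6/9 voted 1)


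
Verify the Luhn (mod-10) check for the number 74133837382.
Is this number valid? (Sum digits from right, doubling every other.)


Luhn sum = 52
52 mod 10 = 2

Invalid (Luhn sum mod 10 = 2)


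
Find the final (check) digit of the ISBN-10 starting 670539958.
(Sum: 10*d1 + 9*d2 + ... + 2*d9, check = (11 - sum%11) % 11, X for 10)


Weighted sum: 288
288 mod 11 = 2

Check digit: 9


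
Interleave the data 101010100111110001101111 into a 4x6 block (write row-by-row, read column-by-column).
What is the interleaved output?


Matrix:
  101010
  100111
  110001
  101111
Read columns: 111100101001010111010111

111100101001010111010111


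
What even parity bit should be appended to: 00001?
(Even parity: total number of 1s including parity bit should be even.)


Number of 1s in data: 1
Parity bit: 1

1


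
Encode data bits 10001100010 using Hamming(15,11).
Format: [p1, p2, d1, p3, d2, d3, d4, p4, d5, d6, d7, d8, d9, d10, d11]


Parity bits: p1=0, p2=1, p3=1, p4=1

011100011100010


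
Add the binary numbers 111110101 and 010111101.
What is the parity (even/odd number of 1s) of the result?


111110101 = 501
010111101 = 189
Sum = 690 = 1010110010
1s count = 5

odd parity (5 ones in 1010110010)


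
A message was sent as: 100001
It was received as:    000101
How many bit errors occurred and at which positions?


XOR: 100100

2 error(s) at position(s): 0, 3


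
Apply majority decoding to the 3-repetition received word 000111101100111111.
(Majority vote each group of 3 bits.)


Groups: 000, 111, 101, 100, 111, 111
Majority votes: 011011

011011


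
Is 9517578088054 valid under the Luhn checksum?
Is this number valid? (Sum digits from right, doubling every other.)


Luhn sum = 54
54 mod 10 = 4

Invalid (Luhn sum mod 10 = 4)


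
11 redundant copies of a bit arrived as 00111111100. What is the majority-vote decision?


Ones: 7 out of 11
Threshold: 6

1 (7/11 voted 1)


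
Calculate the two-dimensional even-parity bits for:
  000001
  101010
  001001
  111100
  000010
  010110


Row parities: 110011
Column parities: 001010

Row P: 110011, Col P: 001010, Corner: 0


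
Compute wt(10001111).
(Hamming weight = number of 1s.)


Counting 1s in 10001111

5


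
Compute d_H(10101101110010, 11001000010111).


XOR: 01100101100101
Count of 1s: 7

7


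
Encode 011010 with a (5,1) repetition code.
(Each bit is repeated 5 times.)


Each bit -> 5 copies

000001111111111000001111100000


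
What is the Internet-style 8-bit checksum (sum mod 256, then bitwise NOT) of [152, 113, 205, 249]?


Sum = 719 mod 256 = 207
Complement = 48

48


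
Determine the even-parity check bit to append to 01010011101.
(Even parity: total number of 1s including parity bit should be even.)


Number of 1s in data: 6
Parity bit: 0

0


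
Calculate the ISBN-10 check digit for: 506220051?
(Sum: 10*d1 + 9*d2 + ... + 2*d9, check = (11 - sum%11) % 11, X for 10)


Weighted sum: 141
141 mod 11 = 9

Check digit: 2


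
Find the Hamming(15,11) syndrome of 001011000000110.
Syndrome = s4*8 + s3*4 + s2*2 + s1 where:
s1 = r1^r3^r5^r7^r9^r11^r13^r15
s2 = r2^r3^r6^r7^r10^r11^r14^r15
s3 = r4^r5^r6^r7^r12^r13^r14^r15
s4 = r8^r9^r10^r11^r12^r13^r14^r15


s1=1, s2=1, s3=0, s4=0

Syndrome = 3 (error at position 3)


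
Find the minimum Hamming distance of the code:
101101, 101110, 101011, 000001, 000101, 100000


Comparing all pairs, minimum distance: 1
Can detect 0 errors, correct 0 errors

1


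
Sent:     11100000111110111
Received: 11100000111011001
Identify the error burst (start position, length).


XOR: 00000000000101110

Burst at position 11, length 5


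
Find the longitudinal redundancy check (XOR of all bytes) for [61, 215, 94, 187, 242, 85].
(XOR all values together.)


XOR chain: 61 ^ 215 ^ 94 ^ 187 ^ 242 ^ 85 = 168

168


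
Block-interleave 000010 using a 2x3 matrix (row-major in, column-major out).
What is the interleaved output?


Matrix:
  000
  010
Read columns: 000100

000100


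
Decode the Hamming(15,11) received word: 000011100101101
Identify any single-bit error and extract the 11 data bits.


Syndrome = 0: no error detected

Data: 01110101101 (no errors)


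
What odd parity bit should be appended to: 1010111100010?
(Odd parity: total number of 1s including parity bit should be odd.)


Number of 1s in data: 7
Parity bit: 0

0


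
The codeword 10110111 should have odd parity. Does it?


Number of 1s: 6

No, parity error (6 ones)


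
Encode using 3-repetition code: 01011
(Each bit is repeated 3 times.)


Each bit -> 3 copies

000111000111111


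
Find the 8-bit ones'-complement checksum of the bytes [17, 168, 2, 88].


Sum = 275 mod 256 = 19
Complement = 236

236


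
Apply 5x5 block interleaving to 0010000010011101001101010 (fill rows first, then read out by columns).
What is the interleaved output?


Matrix:
  00100
  00010
  01110
  10011
  01010
Read columns: 0001000101101000111100010

0001000101101000111100010


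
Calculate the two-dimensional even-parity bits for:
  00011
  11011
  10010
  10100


Row parities: 0000
Column parities: 11110

Row P: 0000, Col P: 11110, Corner: 0
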